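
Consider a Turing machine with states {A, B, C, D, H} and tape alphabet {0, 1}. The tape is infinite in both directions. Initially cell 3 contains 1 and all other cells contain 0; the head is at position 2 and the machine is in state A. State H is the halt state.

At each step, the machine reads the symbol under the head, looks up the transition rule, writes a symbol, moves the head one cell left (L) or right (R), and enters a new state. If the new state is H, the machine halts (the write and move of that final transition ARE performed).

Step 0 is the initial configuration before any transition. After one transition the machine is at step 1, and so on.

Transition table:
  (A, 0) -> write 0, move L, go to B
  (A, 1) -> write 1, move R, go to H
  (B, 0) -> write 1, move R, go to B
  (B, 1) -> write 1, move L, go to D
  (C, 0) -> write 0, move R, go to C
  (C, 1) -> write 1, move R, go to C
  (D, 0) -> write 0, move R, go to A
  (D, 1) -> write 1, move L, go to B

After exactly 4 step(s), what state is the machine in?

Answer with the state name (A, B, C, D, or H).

Step 1: in state A at pos 2, read 0 -> (A,0)->write 0,move L,goto B. Now: state=B, head=1, tape[0..4]=00010 (head:  ^)
Step 2: in state B at pos 1, read 0 -> (B,0)->write 1,move R,goto B. Now: state=B, head=2, tape[0..4]=01010 (head:   ^)
Step 3: in state B at pos 2, read 0 -> (B,0)->write 1,move R,goto B. Now: state=B, head=3, tape[0..4]=01110 (head:    ^)
Step 4: in state B at pos 3, read 1 -> (B,1)->write 1,move L,goto D. Now: state=D, head=2, tape[0..4]=01110 (head:   ^)

Answer: D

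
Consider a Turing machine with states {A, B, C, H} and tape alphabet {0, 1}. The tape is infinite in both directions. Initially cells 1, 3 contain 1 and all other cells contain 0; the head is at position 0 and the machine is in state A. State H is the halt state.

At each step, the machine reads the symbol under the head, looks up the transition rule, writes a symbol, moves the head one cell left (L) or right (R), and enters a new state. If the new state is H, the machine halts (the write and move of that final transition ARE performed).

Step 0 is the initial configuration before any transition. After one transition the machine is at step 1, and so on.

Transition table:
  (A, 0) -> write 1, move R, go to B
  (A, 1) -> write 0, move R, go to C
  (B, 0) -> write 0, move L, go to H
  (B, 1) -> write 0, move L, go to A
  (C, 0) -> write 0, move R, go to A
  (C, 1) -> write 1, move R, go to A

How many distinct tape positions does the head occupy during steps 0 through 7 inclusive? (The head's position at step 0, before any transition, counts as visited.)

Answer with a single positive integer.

Answer: 4

Derivation:
Step 1: in state A at pos 0, read 0 -> (A,0)->write 1,move R,goto B. Now: state=B, head=1, tape[-1..4]=011010 (head:   ^)
Step 2: in state B at pos 1, read 1 -> (B,1)->write 0,move L,goto A. Now: state=A, head=0, tape[-1..4]=010010 (head:  ^)
Step 3: in state A at pos 0, read 1 -> (A,1)->write 0,move R,goto C. Now: state=C, head=1, tape[-1..4]=000010 (head:   ^)
Step 4: in state C at pos 1, read 0 -> (C,0)->write 0,move R,goto A. Now: state=A, head=2, tape[-1..4]=000010 (head:    ^)
Step 5: in state A at pos 2, read 0 -> (A,0)->write 1,move R,goto B. Now: state=B, head=3, tape[-1..4]=000110 (head:     ^)
Step 6: in state B at pos 3, read 1 -> (B,1)->write 0,move L,goto A. Now: state=A, head=2, tape[-1..4]=000100 (head:    ^)
Step 7: in state A at pos 2, read 1 -> (A,1)->write 0,move R,goto C. Now: state=C, head=3, tape[-1..4]=000000 (head:     ^)
Head positions at steps 0..7: starting at 0, distinct positions visited = {0, 1, 2, 3} -> 4 position(s)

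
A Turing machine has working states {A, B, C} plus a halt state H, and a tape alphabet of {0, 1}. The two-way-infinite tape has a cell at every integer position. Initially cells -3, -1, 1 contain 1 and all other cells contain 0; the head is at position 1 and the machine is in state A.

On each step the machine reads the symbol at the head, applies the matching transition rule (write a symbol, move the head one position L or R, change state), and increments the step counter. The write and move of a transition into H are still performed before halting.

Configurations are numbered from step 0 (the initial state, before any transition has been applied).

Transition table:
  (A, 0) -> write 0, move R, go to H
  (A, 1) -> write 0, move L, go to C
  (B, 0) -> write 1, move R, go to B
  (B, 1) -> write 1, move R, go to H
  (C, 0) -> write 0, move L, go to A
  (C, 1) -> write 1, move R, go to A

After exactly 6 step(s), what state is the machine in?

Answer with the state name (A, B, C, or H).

Step 1: in state A at pos 1, read 1 -> (A,1)->write 0,move L,goto C. Now: state=C, head=0, tape[-4..2]=0101000 (head:     ^)
Step 2: in state C at pos 0, read 0 -> (C,0)->write 0,move L,goto A. Now: state=A, head=-1, tape[-4..2]=0101000 (head:    ^)
Step 3: in state A at pos -1, read 1 -> (A,1)->write 0,move L,goto C. Now: state=C, head=-2, tape[-4..2]=0100000 (head:   ^)
Step 4: in state C at pos -2, read 0 -> (C,0)->write 0,move L,goto A. Now: state=A, head=-3, tape[-4..2]=0100000 (head:  ^)
Step 5: in state A at pos -3, read 1 -> (A,1)->write 0,move L,goto C. Now: state=C, head=-4, tape[-5..2]=00000000 (head:  ^)
Step 6: in state C at pos -4, read 0 -> (C,0)->write 0,move L,goto A. Now: state=A, head=-5, tape[-6..2]=000000000 (head:  ^)

Answer: A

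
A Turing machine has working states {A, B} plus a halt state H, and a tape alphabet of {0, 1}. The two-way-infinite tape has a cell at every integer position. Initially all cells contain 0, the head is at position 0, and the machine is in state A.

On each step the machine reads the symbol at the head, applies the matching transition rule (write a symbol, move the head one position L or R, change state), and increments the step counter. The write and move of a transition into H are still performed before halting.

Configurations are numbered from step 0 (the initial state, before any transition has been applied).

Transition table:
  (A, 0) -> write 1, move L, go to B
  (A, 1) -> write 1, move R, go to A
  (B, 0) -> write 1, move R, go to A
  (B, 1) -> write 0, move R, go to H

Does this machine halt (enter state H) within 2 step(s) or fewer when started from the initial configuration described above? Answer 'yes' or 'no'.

Answer: no

Derivation:
Step 1: in state A at pos 0, read 0 -> (A,0)->write 1,move L,goto B. Now: state=B, head=-1, tape[-2..1]=0010 (head:  ^)
Step 2: in state B at pos -1, read 0 -> (B,0)->write 1,move R,goto A. Now: state=A, head=0, tape[-2..1]=0110 (head:   ^)
After 2 step(s): state = A (not H) -> not halted within 2 -> no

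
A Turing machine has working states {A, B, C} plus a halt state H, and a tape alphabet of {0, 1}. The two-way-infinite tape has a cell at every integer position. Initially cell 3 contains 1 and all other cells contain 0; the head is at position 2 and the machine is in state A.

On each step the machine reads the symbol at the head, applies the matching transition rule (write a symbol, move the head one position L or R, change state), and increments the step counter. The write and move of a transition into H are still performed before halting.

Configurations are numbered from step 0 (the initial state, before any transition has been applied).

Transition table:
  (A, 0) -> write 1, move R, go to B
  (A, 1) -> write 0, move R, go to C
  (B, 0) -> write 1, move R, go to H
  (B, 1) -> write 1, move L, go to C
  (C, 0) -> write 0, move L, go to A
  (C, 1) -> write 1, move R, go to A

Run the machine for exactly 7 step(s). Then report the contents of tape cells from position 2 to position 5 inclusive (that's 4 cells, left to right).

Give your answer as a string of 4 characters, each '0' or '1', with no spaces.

Step 1: in state A at pos 2, read 0 -> (A,0)->write 1,move R,goto B. Now: state=B, head=3, tape[1..4]=0110 (head:   ^)
Step 2: in state B at pos 3, read 1 -> (B,1)->write 1,move L,goto C. Now: state=C, head=2, tape[1..4]=0110 (head:  ^)
Step 3: in state C at pos 2, read 1 -> (C,1)->write 1,move R,goto A. Now: state=A, head=3, tape[1..4]=0110 (head:   ^)
Step 4: in state A at pos 3, read 1 -> (A,1)->write 0,move R,goto C. Now: state=C, head=4, tape[1..5]=01000 (head:    ^)
Step 5: in state C at pos 4, read 0 -> (C,0)->write 0,move L,goto A. Now: state=A, head=3, tape[1..5]=01000 (head:   ^)
Step 6: in state A at pos 3, read 0 -> (A,0)->write 1,move R,goto B. Now: state=B, head=4, tape[1..5]=01100 (head:    ^)
Step 7: in state B at pos 4, read 0 -> (B,0)->write 1,move R,goto H. Now: state=H, head=5, tape[1..6]=011100 (head:     ^)

Answer: 1110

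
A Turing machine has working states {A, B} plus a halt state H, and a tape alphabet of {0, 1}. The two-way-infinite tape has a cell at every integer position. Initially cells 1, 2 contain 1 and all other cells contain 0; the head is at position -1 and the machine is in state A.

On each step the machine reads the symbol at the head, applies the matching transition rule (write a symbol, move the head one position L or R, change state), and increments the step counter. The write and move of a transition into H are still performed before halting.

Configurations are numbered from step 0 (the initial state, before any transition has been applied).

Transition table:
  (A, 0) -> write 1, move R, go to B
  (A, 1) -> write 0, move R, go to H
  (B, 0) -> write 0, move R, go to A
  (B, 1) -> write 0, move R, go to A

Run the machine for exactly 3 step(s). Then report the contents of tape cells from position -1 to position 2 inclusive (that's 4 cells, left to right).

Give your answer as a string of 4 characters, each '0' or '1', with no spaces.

Step 1: in state A at pos -1, read 0 -> (A,0)->write 1,move R,goto B. Now: state=B, head=0, tape[-2..3]=010110 (head:   ^)
Step 2: in state B at pos 0, read 0 -> (B,0)->write 0,move R,goto A. Now: state=A, head=1, tape[-2..3]=010110 (head:    ^)
Step 3: in state A at pos 1, read 1 -> (A,1)->write 0,move R,goto H. Now: state=H, head=2, tape[-2..3]=010010 (head:     ^)

Answer: 1001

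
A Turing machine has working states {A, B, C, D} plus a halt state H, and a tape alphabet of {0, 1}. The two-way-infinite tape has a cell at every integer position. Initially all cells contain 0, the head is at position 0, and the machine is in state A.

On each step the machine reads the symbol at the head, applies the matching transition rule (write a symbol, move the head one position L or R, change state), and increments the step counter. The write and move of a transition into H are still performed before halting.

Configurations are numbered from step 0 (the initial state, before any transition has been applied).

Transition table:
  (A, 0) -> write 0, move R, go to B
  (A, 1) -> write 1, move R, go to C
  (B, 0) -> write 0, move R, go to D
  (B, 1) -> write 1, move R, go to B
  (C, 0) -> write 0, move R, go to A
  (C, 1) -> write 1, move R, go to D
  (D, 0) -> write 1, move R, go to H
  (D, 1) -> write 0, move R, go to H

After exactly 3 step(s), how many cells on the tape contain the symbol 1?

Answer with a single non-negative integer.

Step 1: in state A at pos 0, read 0 -> (A,0)->write 0,move R,goto B. Now: state=B, head=1, tape[-1..2]=0000 (head:   ^)
Step 2: in state B at pos 1, read 0 -> (B,0)->write 0,move R,goto D. Now: state=D, head=2, tape[-1..3]=00000 (head:    ^)
Step 3: in state D at pos 2, read 0 -> (D,0)->write 1,move R,goto H. Now: state=H, head=3, tape[-1..4]=000100 (head:     ^)
Cells containing 1 after step 3: {2} -> 1 cell(s)

Answer: 1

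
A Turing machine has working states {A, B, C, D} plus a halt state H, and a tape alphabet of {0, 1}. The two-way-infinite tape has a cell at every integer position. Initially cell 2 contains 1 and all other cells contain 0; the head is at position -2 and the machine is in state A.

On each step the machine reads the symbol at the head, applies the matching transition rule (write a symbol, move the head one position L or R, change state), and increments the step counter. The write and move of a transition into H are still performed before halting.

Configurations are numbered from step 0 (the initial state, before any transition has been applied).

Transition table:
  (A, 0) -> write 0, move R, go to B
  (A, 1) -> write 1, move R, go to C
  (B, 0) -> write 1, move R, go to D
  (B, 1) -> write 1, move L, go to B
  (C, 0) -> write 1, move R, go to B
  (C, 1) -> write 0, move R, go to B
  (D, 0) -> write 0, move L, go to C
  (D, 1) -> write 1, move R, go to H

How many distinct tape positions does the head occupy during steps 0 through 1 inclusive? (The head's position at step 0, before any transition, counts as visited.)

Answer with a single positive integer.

Step 1: in state A at pos -2, read 0 -> (A,0)->write 0,move R,goto B. Now: state=B, head=-1, tape[-3..3]=0000010 (head:   ^)
Head positions at steps 0..1: starting at -2, distinct positions visited = {-2, -1} -> 2 position(s)

Answer: 2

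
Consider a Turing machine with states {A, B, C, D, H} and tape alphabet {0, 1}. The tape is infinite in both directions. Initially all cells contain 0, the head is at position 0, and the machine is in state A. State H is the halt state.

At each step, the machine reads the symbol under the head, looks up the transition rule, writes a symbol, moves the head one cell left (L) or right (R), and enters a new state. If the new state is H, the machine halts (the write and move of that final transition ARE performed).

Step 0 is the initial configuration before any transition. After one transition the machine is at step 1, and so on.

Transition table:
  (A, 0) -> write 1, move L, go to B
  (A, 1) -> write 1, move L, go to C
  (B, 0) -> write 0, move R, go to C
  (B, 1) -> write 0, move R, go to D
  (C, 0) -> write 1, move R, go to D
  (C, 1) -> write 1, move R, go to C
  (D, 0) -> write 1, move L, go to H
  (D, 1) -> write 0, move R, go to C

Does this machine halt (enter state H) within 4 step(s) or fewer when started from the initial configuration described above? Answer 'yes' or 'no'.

Step 1: in state A at pos 0, read 0 -> (A,0)->write 1,move L,goto B. Now: state=B, head=-1, tape[-2..1]=0010 (head:  ^)
Step 2: in state B at pos -1, read 0 -> (B,0)->write 0,move R,goto C. Now: state=C, head=0, tape[-2..1]=0010 (head:   ^)
Step 3: in state C at pos 0, read 1 -> (C,1)->write 1,move R,goto C. Now: state=C, head=1, tape[-2..2]=00100 (head:    ^)
Step 4: in state C at pos 1, read 0 -> (C,0)->write 1,move R,goto D. Now: state=D, head=2, tape[-2..3]=001100 (head:     ^)
After 4 step(s): state = D (not H) -> not halted within 4 -> no

Answer: no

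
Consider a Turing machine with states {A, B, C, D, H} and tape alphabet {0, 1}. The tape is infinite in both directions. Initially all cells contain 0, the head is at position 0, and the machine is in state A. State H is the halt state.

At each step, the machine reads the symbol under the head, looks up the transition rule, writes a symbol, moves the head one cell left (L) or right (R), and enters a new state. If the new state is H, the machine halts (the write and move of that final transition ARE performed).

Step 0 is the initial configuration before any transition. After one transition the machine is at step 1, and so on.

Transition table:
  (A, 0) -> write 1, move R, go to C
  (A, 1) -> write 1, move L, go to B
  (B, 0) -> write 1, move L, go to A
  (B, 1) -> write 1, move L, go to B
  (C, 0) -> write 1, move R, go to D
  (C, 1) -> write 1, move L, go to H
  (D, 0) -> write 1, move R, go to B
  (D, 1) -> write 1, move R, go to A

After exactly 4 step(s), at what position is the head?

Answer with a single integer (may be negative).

Step 1: in state A at pos 0, read 0 -> (A,0)->write 1,move R,goto C. Now: state=C, head=1, tape[-1..2]=0100 (head:   ^)
Step 2: in state C at pos 1, read 0 -> (C,0)->write 1,move R,goto D. Now: state=D, head=2, tape[-1..3]=01100 (head:    ^)
Step 3: in state D at pos 2, read 0 -> (D,0)->write 1,move R,goto B. Now: state=B, head=3, tape[-1..4]=011100 (head:     ^)
Step 4: in state B at pos 3, read 0 -> (B,0)->write 1,move L,goto A. Now: state=A, head=2, tape[-1..4]=011110 (head:    ^)

Answer: 2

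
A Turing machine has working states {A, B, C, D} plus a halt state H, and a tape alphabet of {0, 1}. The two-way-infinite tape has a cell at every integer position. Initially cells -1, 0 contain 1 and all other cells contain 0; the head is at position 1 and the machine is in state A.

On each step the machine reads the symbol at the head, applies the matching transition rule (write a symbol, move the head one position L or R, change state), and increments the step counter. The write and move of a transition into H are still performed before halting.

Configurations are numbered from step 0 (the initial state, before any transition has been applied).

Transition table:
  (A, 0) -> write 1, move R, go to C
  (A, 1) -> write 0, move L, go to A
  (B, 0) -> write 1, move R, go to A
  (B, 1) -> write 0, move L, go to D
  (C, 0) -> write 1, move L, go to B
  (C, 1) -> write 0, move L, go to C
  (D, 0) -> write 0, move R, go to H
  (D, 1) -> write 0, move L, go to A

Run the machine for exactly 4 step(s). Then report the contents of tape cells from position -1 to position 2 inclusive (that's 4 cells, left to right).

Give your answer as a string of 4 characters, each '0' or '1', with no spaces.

Answer: 1001

Derivation:
Step 1: in state A at pos 1, read 0 -> (A,0)->write 1,move R,goto C. Now: state=C, head=2, tape[-2..3]=011100 (head:     ^)
Step 2: in state C at pos 2, read 0 -> (C,0)->write 1,move L,goto B. Now: state=B, head=1, tape[-2..3]=011110 (head:    ^)
Step 3: in state B at pos 1, read 1 -> (B,1)->write 0,move L,goto D. Now: state=D, head=0, tape[-2..3]=011010 (head:   ^)
Step 4: in state D at pos 0, read 1 -> (D,1)->write 0,move L,goto A. Now: state=A, head=-1, tape[-2..3]=010010 (head:  ^)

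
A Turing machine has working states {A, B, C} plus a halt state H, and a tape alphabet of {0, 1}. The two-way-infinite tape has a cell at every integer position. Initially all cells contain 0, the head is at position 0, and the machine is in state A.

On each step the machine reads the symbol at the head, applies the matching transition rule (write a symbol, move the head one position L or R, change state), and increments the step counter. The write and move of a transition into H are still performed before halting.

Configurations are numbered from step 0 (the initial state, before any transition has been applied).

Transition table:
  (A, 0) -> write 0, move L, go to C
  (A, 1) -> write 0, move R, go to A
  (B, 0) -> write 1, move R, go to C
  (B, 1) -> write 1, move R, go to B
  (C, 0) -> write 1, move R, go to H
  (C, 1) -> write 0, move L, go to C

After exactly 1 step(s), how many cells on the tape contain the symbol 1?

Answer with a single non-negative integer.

Step 1: in state A at pos 0, read 0 -> (A,0)->write 0,move L,goto C. Now: state=C, head=-1, tape[-2..1]=0000 (head:  ^)
No cell contains 1 after step 1 -> 0 cell(s)

Answer: 0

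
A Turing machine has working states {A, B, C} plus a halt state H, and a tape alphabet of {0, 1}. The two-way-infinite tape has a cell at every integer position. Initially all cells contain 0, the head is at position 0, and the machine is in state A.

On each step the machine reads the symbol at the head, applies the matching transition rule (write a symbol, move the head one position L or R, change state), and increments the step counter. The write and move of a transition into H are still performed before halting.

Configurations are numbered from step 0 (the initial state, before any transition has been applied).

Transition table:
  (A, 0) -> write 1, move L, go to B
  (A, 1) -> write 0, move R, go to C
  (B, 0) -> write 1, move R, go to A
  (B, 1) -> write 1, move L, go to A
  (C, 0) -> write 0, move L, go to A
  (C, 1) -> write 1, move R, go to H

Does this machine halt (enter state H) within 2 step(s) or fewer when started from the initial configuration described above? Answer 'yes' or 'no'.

Answer: no

Derivation:
Step 1: in state A at pos 0, read 0 -> (A,0)->write 1,move L,goto B. Now: state=B, head=-1, tape[-2..1]=0010 (head:  ^)
Step 2: in state B at pos -1, read 0 -> (B,0)->write 1,move R,goto A. Now: state=A, head=0, tape[-2..1]=0110 (head:   ^)
After 2 step(s): state = A (not H) -> not halted within 2 -> no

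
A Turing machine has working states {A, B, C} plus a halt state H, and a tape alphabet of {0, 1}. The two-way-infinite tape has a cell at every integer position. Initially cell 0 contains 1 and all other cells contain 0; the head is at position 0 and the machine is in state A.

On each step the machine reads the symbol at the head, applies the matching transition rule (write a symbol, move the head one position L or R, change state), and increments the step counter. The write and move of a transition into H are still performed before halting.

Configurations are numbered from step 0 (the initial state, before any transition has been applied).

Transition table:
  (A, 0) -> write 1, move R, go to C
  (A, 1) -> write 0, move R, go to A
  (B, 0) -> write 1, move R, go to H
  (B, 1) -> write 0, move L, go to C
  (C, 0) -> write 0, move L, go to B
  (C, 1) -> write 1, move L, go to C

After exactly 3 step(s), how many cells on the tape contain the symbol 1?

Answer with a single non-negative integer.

Step 1: in state A at pos 0, read 1 -> (A,1)->write 0,move R,goto A. Now: state=A, head=1, tape[-1..2]=0000 (head:   ^)
Step 2: in state A at pos 1, read 0 -> (A,0)->write 1,move R,goto C. Now: state=C, head=2, tape[-1..3]=00100 (head:    ^)
Step 3: in state C at pos 2, read 0 -> (C,0)->write 0,move L,goto B. Now: state=B, head=1, tape[-1..3]=00100 (head:   ^)
Cells containing 1 after step 3: {1} -> 1 cell(s)

Answer: 1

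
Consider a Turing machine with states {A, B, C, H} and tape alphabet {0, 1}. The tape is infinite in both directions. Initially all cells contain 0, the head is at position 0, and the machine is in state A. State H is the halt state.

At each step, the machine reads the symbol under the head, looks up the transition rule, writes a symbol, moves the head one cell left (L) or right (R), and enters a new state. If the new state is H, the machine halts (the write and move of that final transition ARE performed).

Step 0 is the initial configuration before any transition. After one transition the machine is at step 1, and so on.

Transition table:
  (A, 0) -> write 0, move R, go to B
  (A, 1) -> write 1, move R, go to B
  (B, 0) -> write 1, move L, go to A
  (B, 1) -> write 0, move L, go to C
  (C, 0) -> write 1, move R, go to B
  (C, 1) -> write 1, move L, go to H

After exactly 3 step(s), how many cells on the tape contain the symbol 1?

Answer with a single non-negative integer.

Step 1: in state A at pos 0, read 0 -> (A,0)->write 0,move R,goto B. Now: state=B, head=1, tape[-1..2]=0000 (head:   ^)
Step 2: in state B at pos 1, read 0 -> (B,0)->write 1,move L,goto A. Now: state=A, head=0, tape[-1..2]=0010 (head:  ^)
Step 3: in state A at pos 0, read 0 -> (A,0)->write 0,move R,goto B. Now: state=B, head=1, tape[-1..2]=0010 (head:   ^)
Cells containing 1 after step 3: {1} -> 1 cell(s)

Answer: 1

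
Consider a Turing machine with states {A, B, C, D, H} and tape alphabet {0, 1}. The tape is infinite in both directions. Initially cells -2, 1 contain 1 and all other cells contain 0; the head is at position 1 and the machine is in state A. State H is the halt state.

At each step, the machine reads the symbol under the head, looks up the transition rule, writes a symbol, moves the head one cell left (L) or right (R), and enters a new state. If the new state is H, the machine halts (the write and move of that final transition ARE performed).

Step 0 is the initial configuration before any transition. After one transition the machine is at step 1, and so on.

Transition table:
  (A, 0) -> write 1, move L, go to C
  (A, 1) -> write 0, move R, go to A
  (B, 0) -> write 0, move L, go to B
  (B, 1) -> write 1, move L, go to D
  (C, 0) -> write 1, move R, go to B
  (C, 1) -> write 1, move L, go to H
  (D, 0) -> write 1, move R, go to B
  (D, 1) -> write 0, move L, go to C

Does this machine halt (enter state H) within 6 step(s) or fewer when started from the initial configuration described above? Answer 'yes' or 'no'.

Answer: no

Derivation:
Step 1: in state A at pos 1, read 1 -> (A,1)->write 0,move R,goto A. Now: state=A, head=2, tape[-3..3]=0100000 (head:      ^)
Step 2: in state A at pos 2, read 0 -> (A,0)->write 1,move L,goto C. Now: state=C, head=1, tape[-3..3]=0100010 (head:     ^)
Step 3: in state C at pos 1, read 0 -> (C,0)->write 1,move R,goto B. Now: state=B, head=2, tape[-3..3]=0100110 (head:      ^)
Step 4: in state B at pos 2, read 1 -> (B,1)->write 1,move L,goto D. Now: state=D, head=1, tape[-3..3]=0100110 (head:     ^)
Step 5: in state D at pos 1, read 1 -> (D,1)->write 0,move L,goto C. Now: state=C, head=0, tape[-3..3]=0100010 (head:    ^)
Step 6: in state C at pos 0, read 0 -> (C,0)->write 1,move R,goto B. Now: state=B, head=1, tape[-3..3]=0101010 (head:     ^)
After 6 step(s): state = B (not H) -> not halted within 6 -> no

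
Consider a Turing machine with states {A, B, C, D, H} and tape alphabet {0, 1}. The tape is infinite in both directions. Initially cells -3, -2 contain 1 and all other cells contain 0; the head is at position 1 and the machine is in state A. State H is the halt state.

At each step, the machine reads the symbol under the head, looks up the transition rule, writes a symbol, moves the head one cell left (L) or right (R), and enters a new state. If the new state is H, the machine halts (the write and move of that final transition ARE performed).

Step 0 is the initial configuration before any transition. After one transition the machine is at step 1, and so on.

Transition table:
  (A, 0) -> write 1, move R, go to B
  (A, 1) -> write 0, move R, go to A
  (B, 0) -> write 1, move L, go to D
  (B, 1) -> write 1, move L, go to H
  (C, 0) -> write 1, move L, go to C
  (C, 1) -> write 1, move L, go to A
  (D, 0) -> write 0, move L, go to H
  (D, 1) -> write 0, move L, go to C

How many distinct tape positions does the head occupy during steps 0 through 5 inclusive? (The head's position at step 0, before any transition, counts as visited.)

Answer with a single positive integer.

Answer: 5

Derivation:
Step 1: in state A at pos 1, read 0 -> (A,0)->write 1,move R,goto B. Now: state=B, head=2, tape[-4..3]=01100100 (head:       ^)
Step 2: in state B at pos 2, read 0 -> (B,0)->write 1,move L,goto D. Now: state=D, head=1, tape[-4..3]=01100110 (head:      ^)
Step 3: in state D at pos 1, read 1 -> (D,1)->write 0,move L,goto C. Now: state=C, head=0, tape[-4..3]=01100010 (head:     ^)
Step 4: in state C at pos 0, read 0 -> (C,0)->write 1,move L,goto C. Now: state=C, head=-1, tape[-4..3]=01101010 (head:    ^)
Step 5: in state C at pos -1, read 0 -> (C,0)->write 1,move L,goto C. Now: state=C, head=-2, tape[-4..3]=01111010 (head:   ^)
Head positions at steps 0..5: starting at 1, distinct positions visited = {-2, -1, 0, 1, 2} -> 5 position(s)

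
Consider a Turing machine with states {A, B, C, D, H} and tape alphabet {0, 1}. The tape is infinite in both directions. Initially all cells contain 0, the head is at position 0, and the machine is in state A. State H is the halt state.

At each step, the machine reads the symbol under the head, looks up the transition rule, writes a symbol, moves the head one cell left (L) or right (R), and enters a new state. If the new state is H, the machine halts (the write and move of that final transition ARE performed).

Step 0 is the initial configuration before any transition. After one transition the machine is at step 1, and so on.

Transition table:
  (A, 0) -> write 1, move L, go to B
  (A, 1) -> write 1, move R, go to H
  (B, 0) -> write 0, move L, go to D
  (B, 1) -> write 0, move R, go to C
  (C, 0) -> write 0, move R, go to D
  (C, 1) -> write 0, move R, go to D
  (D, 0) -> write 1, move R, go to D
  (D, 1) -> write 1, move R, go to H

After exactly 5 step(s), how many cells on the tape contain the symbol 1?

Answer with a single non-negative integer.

Answer: 3

Derivation:
Step 1: in state A at pos 0, read 0 -> (A,0)->write 1,move L,goto B. Now: state=B, head=-1, tape[-2..1]=0010 (head:  ^)
Step 2: in state B at pos -1, read 0 -> (B,0)->write 0,move L,goto D. Now: state=D, head=-2, tape[-3..1]=00010 (head:  ^)
Step 3: in state D at pos -2, read 0 -> (D,0)->write 1,move R,goto D. Now: state=D, head=-1, tape[-3..1]=01010 (head:   ^)
Step 4: in state D at pos -1, read 0 -> (D,0)->write 1,move R,goto D. Now: state=D, head=0, tape[-3..1]=01110 (head:    ^)
Step 5: in state D at pos 0, read 1 -> (D,1)->write 1,move R,goto H. Now: state=H, head=1, tape[-3..2]=011100 (head:     ^)
Cells containing 1 after step 5: {-2, -1, 0} -> 3 cell(s)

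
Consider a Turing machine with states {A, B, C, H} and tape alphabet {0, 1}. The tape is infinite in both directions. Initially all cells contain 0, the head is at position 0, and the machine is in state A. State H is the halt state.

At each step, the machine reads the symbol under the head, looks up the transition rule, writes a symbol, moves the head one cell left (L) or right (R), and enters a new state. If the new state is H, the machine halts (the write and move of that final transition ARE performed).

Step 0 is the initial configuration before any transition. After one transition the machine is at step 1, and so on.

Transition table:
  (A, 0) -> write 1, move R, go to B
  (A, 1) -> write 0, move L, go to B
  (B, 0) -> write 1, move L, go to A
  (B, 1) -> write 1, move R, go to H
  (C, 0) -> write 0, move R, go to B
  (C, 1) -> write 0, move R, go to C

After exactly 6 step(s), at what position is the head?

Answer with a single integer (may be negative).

Step 1: in state A at pos 0, read 0 -> (A,0)->write 1,move R,goto B. Now: state=B, head=1, tape[-1..2]=0100 (head:   ^)
Step 2: in state B at pos 1, read 0 -> (B,0)->write 1,move L,goto A. Now: state=A, head=0, tape[-1..2]=0110 (head:  ^)
Step 3: in state A at pos 0, read 1 -> (A,1)->write 0,move L,goto B. Now: state=B, head=-1, tape[-2..2]=00010 (head:  ^)
Step 4: in state B at pos -1, read 0 -> (B,0)->write 1,move L,goto A. Now: state=A, head=-2, tape[-3..2]=001010 (head:  ^)
Step 5: in state A at pos -2, read 0 -> (A,0)->write 1,move R,goto B. Now: state=B, head=-1, tape[-3..2]=011010 (head:   ^)
Step 6: in state B at pos -1, read 1 -> (B,1)->write 1,move R,goto H. Now: state=H, head=0, tape[-3..2]=011010 (head:    ^)

Answer: 0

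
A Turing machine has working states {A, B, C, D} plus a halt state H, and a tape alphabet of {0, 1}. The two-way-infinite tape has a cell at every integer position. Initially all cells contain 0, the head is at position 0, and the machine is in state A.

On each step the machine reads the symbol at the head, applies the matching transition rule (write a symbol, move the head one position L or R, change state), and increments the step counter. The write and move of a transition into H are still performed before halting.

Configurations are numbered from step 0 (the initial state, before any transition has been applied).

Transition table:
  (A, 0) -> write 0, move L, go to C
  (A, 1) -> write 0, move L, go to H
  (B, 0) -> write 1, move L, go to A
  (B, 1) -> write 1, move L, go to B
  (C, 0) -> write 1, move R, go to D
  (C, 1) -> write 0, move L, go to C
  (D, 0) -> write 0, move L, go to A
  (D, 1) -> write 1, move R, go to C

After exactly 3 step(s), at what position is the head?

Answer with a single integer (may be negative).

Step 1: in state A at pos 0, read 0 -> (A,0)->write 0,move L,goto C. Now: state=C, head=-1, tape[-2..1]=0000 (head:  ^)
Step 2: in state C at pos -1, read 0 -> (C,0)->write 1,move R,goto D. Now: state=D, head=0, tape[-2..1]=0100 (head:   ^)
Step 3: in state D at pos 0, read 0 -> (D,0)->write 0,move L,goto A. Now: state=A, head=-1, tape[-2..1]=0100 (head:  ^)

Answer: -1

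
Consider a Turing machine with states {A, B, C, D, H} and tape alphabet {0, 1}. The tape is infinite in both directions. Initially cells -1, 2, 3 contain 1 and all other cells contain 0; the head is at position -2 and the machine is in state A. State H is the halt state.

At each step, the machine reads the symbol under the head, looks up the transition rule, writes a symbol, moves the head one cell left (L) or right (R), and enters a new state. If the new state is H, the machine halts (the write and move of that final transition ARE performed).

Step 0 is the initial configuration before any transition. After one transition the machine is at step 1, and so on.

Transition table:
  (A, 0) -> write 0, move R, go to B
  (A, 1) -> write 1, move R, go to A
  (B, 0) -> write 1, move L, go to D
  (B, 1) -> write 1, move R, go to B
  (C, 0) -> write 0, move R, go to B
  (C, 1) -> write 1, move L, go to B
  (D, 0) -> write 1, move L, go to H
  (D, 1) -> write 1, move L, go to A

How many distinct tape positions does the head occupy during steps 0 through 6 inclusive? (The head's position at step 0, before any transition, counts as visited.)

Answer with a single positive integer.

Answer: 3

Derivation:
Step 1: in state A at pos -2, read 0 -> (A,0)->write 0,move R,goto B. Now: state=B, head=-1, tape[-3..4]=00100110 (head:   ^)
Step 2: in state B at pos -1, read 1 -> (B,1)->write 1,move R,goto B. Now: state=B, head=0, tape[-3..4]=00100110 (head:    ^)
Step 3: in state B at pos 0, read 0 -> (B,0)->write 1,move L,goto D. Now: state=D, head=-1, tape[-3..4]=00110110 (head:   ^)
Step 4: in state D at pos -1, read 1 -> (D,1)->write 1,move L,goto A. Now: state=A, head=-2, tape[-3..4]=00110110 (head:  ^)
Step 5: in state A at pos -2, read 0 -> (A,0)->write 0,move R,goto B. Now: state=B, head=-1, tape[-3..4]=00110110 (head:   ^)
Step 6: in state B at pos -1, read 1 -> (B,1)->write 1,move R,goto B. Now: state=B, head=0, tape[-3..4]=00110110 (head:    ^)
Head positions at steps 0..6: starting at -2, distinct positions visited = {-2, -1, 0} -> 3 position(s)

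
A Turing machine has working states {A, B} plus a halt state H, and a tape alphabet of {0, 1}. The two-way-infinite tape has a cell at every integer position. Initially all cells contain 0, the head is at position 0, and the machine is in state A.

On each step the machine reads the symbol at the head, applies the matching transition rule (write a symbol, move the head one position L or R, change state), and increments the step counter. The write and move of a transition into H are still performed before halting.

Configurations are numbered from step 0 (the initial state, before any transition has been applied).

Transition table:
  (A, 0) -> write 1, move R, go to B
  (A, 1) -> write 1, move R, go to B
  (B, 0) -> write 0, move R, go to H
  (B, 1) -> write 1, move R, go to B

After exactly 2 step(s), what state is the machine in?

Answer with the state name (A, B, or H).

Answer: H

Derivation:
Step 1: in state A at pos 0, read 0 -> (A,0)->write 1,move R,goto B. Now: state=B, head=1, tape[-1..2]=0100 (head:   ^)
Step 2: in state B at pos 1, read 0 -> (B,0)->write 0,move R,goto H. Now: state=H, head=2, tape[-1..3]=01000 (head:    ^)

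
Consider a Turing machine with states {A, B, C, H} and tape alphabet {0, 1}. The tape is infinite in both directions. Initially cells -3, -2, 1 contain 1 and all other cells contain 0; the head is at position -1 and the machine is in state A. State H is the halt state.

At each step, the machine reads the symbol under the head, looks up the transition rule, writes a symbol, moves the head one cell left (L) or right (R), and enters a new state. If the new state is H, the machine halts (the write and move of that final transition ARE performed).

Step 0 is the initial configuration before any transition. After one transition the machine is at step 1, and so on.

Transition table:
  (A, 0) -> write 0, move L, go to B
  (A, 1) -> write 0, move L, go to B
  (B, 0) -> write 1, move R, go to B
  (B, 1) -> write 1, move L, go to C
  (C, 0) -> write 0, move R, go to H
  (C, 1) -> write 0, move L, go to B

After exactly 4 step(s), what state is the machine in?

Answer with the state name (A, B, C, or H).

Answer: B

Derivation:
Step 1: in state A at pos -1, read 0 -> (A,0)->write 0,move L,goto B. Now: state=B, head=-2, tape[-4..2]=0110010 (head:   ^)
Step 2: in state B at pos -2, read 1 -> (B,1)->write 1,move L,goto C. Now: state=C, head=-3, tape[-4..2]=0110010 (head:  ^)
Step 3: in state C at pos -3, read 1 -> (C,1)->write 0,move L,goto B. Now: state=B, head=-4, tape[-5..2]=00010010 (head:  ^)
Step 4: in state B at pos -4, read 0 -> (B,0)->write 1,move R,goto B. Now: state=B, head=-3, tape[-5..2]=01010010 (head:   ^)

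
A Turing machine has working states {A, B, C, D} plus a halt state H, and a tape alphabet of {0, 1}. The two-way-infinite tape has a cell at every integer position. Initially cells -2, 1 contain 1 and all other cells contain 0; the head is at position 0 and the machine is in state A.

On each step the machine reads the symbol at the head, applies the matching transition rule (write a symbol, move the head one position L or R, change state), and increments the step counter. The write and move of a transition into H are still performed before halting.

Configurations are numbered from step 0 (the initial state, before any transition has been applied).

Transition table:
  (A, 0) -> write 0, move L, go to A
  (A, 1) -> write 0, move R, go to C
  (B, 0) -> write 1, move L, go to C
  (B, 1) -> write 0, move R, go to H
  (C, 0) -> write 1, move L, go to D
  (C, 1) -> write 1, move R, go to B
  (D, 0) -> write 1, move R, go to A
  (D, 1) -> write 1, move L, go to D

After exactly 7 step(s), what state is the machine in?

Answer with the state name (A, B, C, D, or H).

Step 1: in state A at pos 0, read 0 -> (A,0)->write 0,move L,goto A. Now: state=A, head=-1, tape[-3..2]=010010 (head:   ^)
Step 2: in state A at pos -1, read 0 -> (A,0)->write 0,move L,goto A. Now: state=A, head=-2, tape[-3..2]=010010 (head:  ^)
Step 3: in state A at pos -2, read 1 -> (A,1)->write 0,move R,goto C. Now: state=C, head=-1, tape[-3..2]=000010 (head:   ^)
Step 4: in state C at pos -1, read 0 -> (C,0)->write 1,move L,goto D. Now: state=D, head=-2, tape[-3..2]=001010 (head:  ^)
Step 5: in state D at pos -2, read 0 -> (D,0)->write 1,move R,goto A. Now: state=A, head=-1, tape[-3..2]=011010 (head:   ^)
Step 6: in state A at pos -1, read 1 -> (A,1)->write 0,move R,goto C. Now: state=C, head=0, tape[-3..2]=010010 (head:    ^)
Step 7: in state C at pos 0, read 0 -> (C,0)->write 1,move L,goto D. Now: state=D, head=-1, tape[-3..2]=010110 (head:   ^)

Answer: D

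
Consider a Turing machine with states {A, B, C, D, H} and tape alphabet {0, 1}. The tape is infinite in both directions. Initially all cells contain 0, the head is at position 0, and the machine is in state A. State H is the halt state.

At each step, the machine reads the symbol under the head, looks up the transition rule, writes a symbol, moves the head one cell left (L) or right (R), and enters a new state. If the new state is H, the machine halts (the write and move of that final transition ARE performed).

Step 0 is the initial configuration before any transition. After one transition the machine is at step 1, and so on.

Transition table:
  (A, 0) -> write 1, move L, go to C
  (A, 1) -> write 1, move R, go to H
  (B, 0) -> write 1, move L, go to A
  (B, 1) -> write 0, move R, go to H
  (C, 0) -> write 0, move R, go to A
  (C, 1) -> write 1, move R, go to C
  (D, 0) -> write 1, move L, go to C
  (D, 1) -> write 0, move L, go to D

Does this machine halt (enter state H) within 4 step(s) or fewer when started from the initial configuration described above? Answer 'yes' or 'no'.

Answer: yes

Derivation:
Step 1: in state A at pos 0, read 0 -> (A,0)->write 1,move L,goto C. Now: state=C, head=-1, tape[-2..1]=0010 (head:  ^)
Step 2: in state C at pos -1, read 0 -> (C,0)->write 0,move R,goto A. Now: state=A, head=0, tape[-2..1]=0010 (head:   ^)
Step 3: in state A at pos 0, read 1 -> (A,1)->write 1,move R,goto H. Now: state=H, head=1, tape[-2..2]=00100 (head:    ^)
State H reached at step 3; 3 <= 4 -> yes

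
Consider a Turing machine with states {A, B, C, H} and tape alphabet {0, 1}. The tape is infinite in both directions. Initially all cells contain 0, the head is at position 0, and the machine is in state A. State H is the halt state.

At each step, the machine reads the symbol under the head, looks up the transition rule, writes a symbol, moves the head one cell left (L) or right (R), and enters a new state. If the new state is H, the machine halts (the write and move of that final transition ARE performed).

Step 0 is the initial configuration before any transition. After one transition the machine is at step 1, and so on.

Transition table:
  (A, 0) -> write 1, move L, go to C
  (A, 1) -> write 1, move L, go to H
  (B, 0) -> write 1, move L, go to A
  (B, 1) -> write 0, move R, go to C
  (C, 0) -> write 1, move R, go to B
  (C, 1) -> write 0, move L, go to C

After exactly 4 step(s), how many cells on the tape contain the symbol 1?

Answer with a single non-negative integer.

Step 1: in state A at pos 0, read 0 -> (A,0)->write 1,move L,goto C. Now: state=C, head=-1, tape[-2..1]=0010 (head:  ^)
Step 2: in state C at pos -1, read 0 -> (C,0)->write 1,move R,goto B. Now: state=B, head=0, tape[-2..1]=0110 (head:   ^)
Step 3: in state B at pos 0, read 1 -> (B,1)->write 0,move R,goto C. Now: state=C, head=1, tape[-2..2]=01000 (head:    ^)
Step 4: in state C at pos 1, read 0 -> (C,0)->write 1,move R,goto B. Now: state=B, head=2, tape[-2..3]=010100 (head:     ^)
Cells containing 1 after step 4: {-1, 1} -> 2 cell(s)

Answer: 2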